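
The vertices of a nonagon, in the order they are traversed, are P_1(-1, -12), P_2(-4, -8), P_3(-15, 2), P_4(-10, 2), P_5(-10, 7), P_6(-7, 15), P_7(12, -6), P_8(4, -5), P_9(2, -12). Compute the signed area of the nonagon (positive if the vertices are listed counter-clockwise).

-288.5

Apply the shoelace (surveyor's) formula: 2A = Σ (x_i·y_{i+1} − x_{i+1}·y_i), indices taken mod 9.
Cross-terms: -40, -128, -10, -50, -101, -138, -36, -38, -36  ⇒  Σ = -577
Signed area = Σ/2 = -288.5 (negative ⇒ clockwise traversal).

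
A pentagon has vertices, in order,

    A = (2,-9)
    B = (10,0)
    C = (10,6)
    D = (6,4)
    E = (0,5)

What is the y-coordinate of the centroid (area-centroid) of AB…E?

Apply the surveyor's formula. First the cross-terms c_i = x_i·y_{i+1} − x_{i+1}·y_i:
  90, 60, 4, 30, -10  ⇒  2A = 174, A = 87.
Then Σ (y_i + y_{i+1})·c_i = -100, so ȳ = -100 / (6·87) = -50/261.

-50/261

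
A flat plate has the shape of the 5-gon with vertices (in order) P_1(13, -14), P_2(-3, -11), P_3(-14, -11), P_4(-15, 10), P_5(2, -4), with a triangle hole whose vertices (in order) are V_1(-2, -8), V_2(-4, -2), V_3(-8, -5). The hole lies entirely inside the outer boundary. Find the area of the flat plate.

Outer boundary:
Apply the shoelace formula: 2A = Σ (x_i·y_{i+1} − x_{i+1}·y_i), indices taken mod 5.
P_1→P_2: (13)(-11) − (-3)(-14) = -185
P_2→P_3: (-3)(-11) − (-14)(-11) = -121
P_3→P_4: (-14)(10) − (-15)(-11) = -305
P_4→P_5: (-15)(-4) − (2)(10) = 40
P_5→P_1: (2)(-14) − (13)(-4) = 24
Σ = -547
Area = |Σ|/2 = 273.5.
Hole:
Apply the shoelace (surveyor's) formula: 2A = Σ (x_i·y_{i+1} − x_{i+1}·y_i), indices taken mod 3.
Cross-terms: -28, 4, 54  ⇒  Σ = 30
Area = |Σ|/2 = 15.
Net area = 273.5 − 15 = 258.5.

258.5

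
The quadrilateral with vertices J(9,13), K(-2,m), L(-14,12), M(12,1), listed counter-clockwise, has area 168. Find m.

Write out the shoelace sum; only the two edges meeting at K involve m:
2·Area = [(9·m − (-2)·13) + ((-2)·12 − (-14)·m)] + -11
       = 23·m + -9 = 336
⇒ m = 15.

15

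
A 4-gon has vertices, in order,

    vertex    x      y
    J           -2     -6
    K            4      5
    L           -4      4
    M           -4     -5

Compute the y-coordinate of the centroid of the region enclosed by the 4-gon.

Apply Gauss's area formula. First the cross-terms c_i = x_i·y_{i+1} − x_{i+1}·y_i:
  14, 36, 36, 14  ⇒  2A = 100, A = 50.
Then Σ (y_i + y_{i+1})·c_i = 120, so ȳ = 120 / (6·50) = 0.4.

0.4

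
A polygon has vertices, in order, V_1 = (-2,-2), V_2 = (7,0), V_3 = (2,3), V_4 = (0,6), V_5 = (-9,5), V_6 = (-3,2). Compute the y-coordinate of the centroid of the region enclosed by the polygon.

Apply the shoelace formula. First the cross-terms c_i = x_i·y_{i+1} − x_{i+1}·y_i:
  14, 21, 12, 54, -3, 10  ⇒  2A = 108, A = 54.
Then Σ (y_i + y_{i+1})·c_i = 716, so ȳ = 716 / (6·54) = 179/81.

179/81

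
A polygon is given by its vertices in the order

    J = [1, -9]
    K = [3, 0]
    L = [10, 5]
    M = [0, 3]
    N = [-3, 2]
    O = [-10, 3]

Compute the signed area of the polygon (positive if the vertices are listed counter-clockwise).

89.5

Apply the shoelace (surveyor's) formula: 2A = Σ (x_i·y_{i+1} − x_{i+1}·y_i), indices taken mod 6.
Σ = (27) + (15) + (30) + (9) + (11) + (87) = 179
Signed area = Σ/2 = 89.5 (positive ⇒ counter-clockwise traversal).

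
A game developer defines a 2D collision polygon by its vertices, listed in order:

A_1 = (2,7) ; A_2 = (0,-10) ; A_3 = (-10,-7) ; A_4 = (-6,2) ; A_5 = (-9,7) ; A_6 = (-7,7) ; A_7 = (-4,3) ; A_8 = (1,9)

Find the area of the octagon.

131.5

A_1→A_2: (2)(-10) − (0)(7) = -20
A_2→A_3: (0)(-7) − (-10)(-10) = -100
A_3→A_4: (-10)(2) − (-6)(-7) = -62
A_4→A_5: (-6)(7) − (-9)(2) = -24
A_5→A_6: (-9)(7) − (-7)(7) = -14
A_6→A_7: (-7)(3) − (-4)(7) = 7
A_7→A_8: (-4)(9) − (1)(3) = -39
A_8→A_1: (1)(7) − (2)(9) = -11
Σ = -263
Area = |Σ|/2 = 131.5.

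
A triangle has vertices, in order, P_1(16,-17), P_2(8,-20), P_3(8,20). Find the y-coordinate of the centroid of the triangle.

-17/3

Apply the shoelace (surveyor's) formula. First the cross-terms c_i = x_i·y_{i+1} − x_{i+1}·y_i:
  -184, 320, -456  ⇒  2A = -320, A = -160.
Then Σ (y_i + y_{i+1})·c_i = 5440, so ȳ = 5440 / (6·(-160)) = -17/3.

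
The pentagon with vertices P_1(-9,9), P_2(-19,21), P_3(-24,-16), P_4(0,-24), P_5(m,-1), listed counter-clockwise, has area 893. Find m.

13

The doubled signed area Σ (x_i y_{i+1} − x_{i+1} y_i) is linear in m.
With m=0 it equals 1357; the coefficient of m is 33 (from the two edges through P_5).
So 33·m + 1357 = 2·893 = 1786 ⇒ m = 13.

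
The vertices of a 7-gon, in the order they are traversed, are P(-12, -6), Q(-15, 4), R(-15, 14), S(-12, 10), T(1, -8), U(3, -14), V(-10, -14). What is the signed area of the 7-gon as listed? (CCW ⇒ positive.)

P→Q: (-12)(4) − (-15)(-6) = -138
Q→R: (-15)(14) − (-15)(4) = -150
R→S: (-15)(10) − (-12)(14) = 18
S→T: (-12)(-8) − (1)(10) = 86
T→U: (1)(-14) − (3)(-8) = 10
U→V: (3)(-14) − (-10)(-14) = -182
V→P: (-10)(-6) − (-12)(-14) = -108
Σ = -464
Signed area = Σ/2 = -232 (negative ⇒ clockwise traversal).

-232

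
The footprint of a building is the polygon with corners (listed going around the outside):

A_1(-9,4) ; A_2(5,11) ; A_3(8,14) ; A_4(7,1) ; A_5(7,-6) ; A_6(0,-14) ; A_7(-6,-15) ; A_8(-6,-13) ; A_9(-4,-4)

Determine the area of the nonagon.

275

Apply Gauss's area formula: 2A = Σ (x_i·y_{i+1} − x_{i+1}·y_i), indices taken mod 9.
Cross-terms: -119, -18, -90, -49, -98, -84, -12, -28, -52  ⇒  Σ = -550
Area = |Σ|/2 = 275.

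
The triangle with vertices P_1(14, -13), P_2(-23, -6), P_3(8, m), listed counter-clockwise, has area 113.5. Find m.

-18

Write out the shoelace sum; only the two edges meeting at P_3 involve m:
2·Area = [((-23)·m − 8·(-6)) + (8·(-13) − 14·m)] + -383
       = -37·m + -439 = 227
⇒ m = -18.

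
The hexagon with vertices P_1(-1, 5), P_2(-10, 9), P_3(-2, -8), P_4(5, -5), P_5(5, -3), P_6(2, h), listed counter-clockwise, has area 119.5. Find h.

Write out the shoelace sum; only the two edges meeting at P_6 involve h:
2·Area = [(5·h − 2·(-3)) + (2·5 − (-1)·h)] + 199
       = 6·h + 215 = 239
⇒ h = 4.

4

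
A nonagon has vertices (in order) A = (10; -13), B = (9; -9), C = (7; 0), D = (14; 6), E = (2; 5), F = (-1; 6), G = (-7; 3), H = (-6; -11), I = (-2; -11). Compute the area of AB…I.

260.5

Σ = (27) + (63) + (42) + (58) + (17) + (39) + (95) + (44) + (136) = 521
Area = |Σ|/2 = 260.5.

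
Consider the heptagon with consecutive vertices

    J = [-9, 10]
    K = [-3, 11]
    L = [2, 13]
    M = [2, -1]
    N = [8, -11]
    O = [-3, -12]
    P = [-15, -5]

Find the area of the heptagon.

330.5

Apply the surveyor's formula: 2A = Σ (x_i·y_{i+1} − x_{i+1}·y_i), indices taken mod 7.
Cross-terms: -69, -61, -28, -14, -129, -165, -195  ⇒  Σ = -661
Area = |Σ|/2 = 330.5.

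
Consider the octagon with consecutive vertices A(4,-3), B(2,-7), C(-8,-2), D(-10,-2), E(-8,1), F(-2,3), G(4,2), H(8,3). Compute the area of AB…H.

A→B: (4)(-7) − (2)(-3) = -22
B→C: (2)(-2) − (-8)(-7) = -60
C→D: (-8)(-2) − (-10)(-2) = -4
D→E: (-10)(1) − (-8)(-2) = -26
E→F: (-8)(3) − (-2)(1) = -22
F→G: (-2)(2) − (4)(3) = -16
G→H: (4)(3) − (8)(2) = -4
H→A: (8)(-3) − (4)(3) = -36
Σ = -190
Area = |Σ|/2 = 95.

95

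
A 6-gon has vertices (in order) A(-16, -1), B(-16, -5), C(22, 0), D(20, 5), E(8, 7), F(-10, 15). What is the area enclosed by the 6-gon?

412

Cross-terms: 64, 110, 110, 100, 190, 250  ⇒  Σ = 824
Area = |Σ|/2 = 412.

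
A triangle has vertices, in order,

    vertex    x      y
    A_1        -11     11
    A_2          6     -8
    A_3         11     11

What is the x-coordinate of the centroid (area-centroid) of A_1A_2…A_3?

Apply the shoelace formula. First the cross-terms c_i = x_i·y_{i+1} − x_{i+1}·y_i:
  22, 154, 242  ⇒  2A = 418, A = 209.
Then Σ (x_i + x_{i+1})·c_i = 2508, so x̄ = 2508 / (6·209) = 2.

2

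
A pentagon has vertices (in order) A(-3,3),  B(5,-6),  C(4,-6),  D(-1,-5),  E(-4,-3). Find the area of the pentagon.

33.5

Σ = (3) + (-6) + (-26) + (-17) + (-21) = -67
Area = |Σ|/2 = 33.5.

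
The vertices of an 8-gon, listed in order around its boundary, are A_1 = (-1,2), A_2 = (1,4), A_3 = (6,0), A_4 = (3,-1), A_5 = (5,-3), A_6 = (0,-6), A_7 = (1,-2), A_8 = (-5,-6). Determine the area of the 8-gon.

48

Apply Gauss's area formula: 2A = Σ (x_i·y_{i+1} − x_{i+1}·y_i), indices taken mod 8.
Σ = (-6) + (-24) + (-6) + (-4) + (-30) + (6) + (-16) + (-16) = -96
Area = |Σ|/2 = 48.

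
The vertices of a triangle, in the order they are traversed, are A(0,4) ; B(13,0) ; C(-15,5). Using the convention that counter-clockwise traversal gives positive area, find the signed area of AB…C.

-23.5

A→B: (0)(0) − (13)(4) = -52
B→C: (13)(5) − (-15)(0) = 65
C→A: (-15)(4) − (0)(5) = -60
Σ = -47
Signed area = Σ/2 = -23.5 (negative ⇒ clockwise traversal).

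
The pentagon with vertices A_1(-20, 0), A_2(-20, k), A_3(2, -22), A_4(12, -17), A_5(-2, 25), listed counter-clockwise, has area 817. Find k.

-9

The doubled signed area Σ (x_i y_{i+1} − x_{i+1} y_i) is linear in k.
With k=0 it equals 1436; the coefficient of k is -22 (from the two edges through A_2).
So -22·k + 1436 = 2·817 = 1634 ⇒ k = -9.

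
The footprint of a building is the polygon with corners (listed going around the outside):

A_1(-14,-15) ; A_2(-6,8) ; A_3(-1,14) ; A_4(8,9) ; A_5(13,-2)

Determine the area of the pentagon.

377.5

Apply Gauss's area formula: 2A = Σ (x_i·y_{i+1} − x_{i+1}·y_i), indices taken mod 5.
Σ = (-202) + (-76) + (-121) + (-133) + (-223) = -755
Area = |Σ|/2 = 377.5.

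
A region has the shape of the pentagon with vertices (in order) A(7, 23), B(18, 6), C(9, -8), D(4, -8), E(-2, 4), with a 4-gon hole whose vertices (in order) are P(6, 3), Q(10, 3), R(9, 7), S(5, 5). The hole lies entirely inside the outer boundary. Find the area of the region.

Outer boundary:
Apply Gauss's area formula: 2A = Σ (x_i·y_{i+1} − x_{i+1}·y_i), indices taken mod 5.
Cross-terms: -372, -198, -40, 0, -74  ⇒  Σ = -684
Area = |Σ|/2 = 342.
Hole:
Cross-terms: -12, 43, 10, -15  ⇒  Σ = 26
Area = |Σ|/2 = 13.
Net area = 342 − 13 = 329.

329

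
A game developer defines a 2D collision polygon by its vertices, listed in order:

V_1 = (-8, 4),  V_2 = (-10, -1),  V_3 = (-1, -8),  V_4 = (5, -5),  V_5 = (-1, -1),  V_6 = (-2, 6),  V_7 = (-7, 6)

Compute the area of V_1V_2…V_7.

Apply Gauss's area formula: 2A = Σ (x_i·y_{i+1} − x_{i+1}·y_i), indices taken mod 7.
Σ = (48) + (79) + (45) + (-10) + (-8) + (30) + (20) = 204
Area = |Σ|/2 = 102.

102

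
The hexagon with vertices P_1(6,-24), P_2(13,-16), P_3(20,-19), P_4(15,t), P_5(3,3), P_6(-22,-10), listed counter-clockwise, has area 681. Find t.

7

Write out the shoelace sum; only the two edges meeting at P_4 involve t:
2·Area = [(20·t − 15·(-19)) + (15·3 − 3·t)] + 913
       = 17·t + 1243 = 1362
⇒ t = 7.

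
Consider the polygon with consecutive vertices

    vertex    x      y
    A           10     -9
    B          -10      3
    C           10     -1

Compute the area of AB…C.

80

Apply the surveyor's formula: 2A = Σ (x_i·y_{i+1} − x_{i+1}·y_i), indices taken mod 3.
Σ = (-60) + (-20) + (-80) = -160
Area = |Σ|/2 = 80.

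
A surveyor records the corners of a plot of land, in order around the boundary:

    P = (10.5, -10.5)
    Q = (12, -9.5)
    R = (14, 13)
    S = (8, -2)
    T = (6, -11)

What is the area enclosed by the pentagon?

79.875

Σ = (26.25) + (289) + (-132) + (-76) + (52.5) = 159.75
Area = |Σ|/2 = 79.875.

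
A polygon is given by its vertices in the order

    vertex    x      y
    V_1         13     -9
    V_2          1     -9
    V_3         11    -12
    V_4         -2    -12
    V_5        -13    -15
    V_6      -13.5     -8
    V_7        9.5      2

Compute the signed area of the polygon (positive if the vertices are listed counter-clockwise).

Cross-terms: -108, 87, -156, -126, -98.5, 49, -111.5  ⇒  Σ = -464
Signed area = Σ/2 = -232 (negative ⇒ clockwise traversal).

-232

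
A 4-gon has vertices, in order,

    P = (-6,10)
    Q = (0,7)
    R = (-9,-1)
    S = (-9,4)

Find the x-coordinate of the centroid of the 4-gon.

Apply the shoelace (surveyor's) formula. First the cross-terms c_i = x_i·y_{i+1} − x_{i+1}·y_i:
  -42, 63, -45, -66  ⇒  2A = -90, A = -45.
Then Σ (x_i + x_{i+1})·c_i = 1485, so x̄ = 1485 / (6·(-45)) = -5.5.

-5.5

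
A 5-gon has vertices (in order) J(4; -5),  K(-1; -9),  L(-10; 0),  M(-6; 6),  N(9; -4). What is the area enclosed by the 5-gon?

J→K: (4)(-9) − (-1)(-5) = -41
K→L: (-1)(0) − (-10)(-9) = -90
L→M: (-10)(6) − (-6)(0) = -60
M→N: (-6)(-4) − (9)(6) = -30
N→J: (9)(-5) − (4)(-4) = -29
Σ = -250
Area = |Σ|/2 = 125.

125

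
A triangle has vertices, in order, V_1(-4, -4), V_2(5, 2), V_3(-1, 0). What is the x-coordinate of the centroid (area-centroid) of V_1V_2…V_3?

Apply Gauss's area formula. First the cross-terms c_i = x_i·y_{i+1} − x_{i+1}·y_i:
  12, 2, 4  ⇒  2A = 18, A = 9.
Then Σ (x_i + x_{i+1})·c_i = 0, so x̄ = 0 / (6·9) = 0.

0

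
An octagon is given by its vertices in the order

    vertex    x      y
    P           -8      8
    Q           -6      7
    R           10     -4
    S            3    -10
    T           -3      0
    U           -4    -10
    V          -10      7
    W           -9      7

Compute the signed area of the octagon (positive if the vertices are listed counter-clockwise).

Σ = (-8) + (-46) + (-88) + (-30) + (30) + (-128) + (-7) + (-16) = -293
Signed area = Σ/2 = -146.5 (negative ⇒ clockwise traversal).

-146.5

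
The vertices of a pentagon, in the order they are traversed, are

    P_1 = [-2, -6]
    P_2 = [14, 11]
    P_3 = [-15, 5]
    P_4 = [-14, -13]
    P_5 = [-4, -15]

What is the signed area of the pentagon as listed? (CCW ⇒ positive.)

357

Σ = (62) + (235) + (265) + (158) + (-6) = 714
Signed area = Σ/2 = 357 (positive ⇒ counter-clockwise traversal).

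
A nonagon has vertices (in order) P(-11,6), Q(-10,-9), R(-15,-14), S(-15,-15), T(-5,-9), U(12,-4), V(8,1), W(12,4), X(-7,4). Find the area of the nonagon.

254.5

P→Q: (-11)(-9) − (-10)(6) = 159
Q→R: (-10)(-14) − (-15)(-9) = 5
R→S: (-15)(-15) − (-15)(-14) = 15
S→T: (-15)(-9) − (-5)(-15) = 60
T→U: (-5)(-4) − (12)(-9) = 128
U→V: (12)(1) − (8)(-4) = 44
V→W: (8)(4) − (12)(1) = 20
W→X: (12)(4) − (-7)(4) = 76
X→P: (-7)(6) − (-11)(4) = 2
Σ = 509
Area = |Σ|/2 = 254.5.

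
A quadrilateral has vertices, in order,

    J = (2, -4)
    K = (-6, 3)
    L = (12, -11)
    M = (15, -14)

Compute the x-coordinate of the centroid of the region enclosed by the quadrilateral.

373/69

Apply the shoelace formula. First the cross-terms c_i = x_i·y_{i+1} − x_{i+1}·y_i:
  -18, 30, -3, -32  ⇒  2A = -23, A = -11.5.
Then Σ (x_i + x_{i+1})·c_i = -373, so x̄ = -373 / (6·(-11.5)) = 373/69.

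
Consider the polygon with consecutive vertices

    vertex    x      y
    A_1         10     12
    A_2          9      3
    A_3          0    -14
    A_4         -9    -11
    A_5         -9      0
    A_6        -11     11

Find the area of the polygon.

Cross-terms: -78, -126, -126, -99, -99, -242  ⇒  Σ = -770
Area = |Σ|/2 = 385.

385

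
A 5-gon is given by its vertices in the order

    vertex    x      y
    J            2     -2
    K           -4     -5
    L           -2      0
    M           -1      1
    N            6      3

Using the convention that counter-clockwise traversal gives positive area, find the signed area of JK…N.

-28.5

Apply the shoelace formula: 2A = Σ (x_i·y_{i+1} − x_{i+1}·y_i), indices taken mod 5.
Σ = (-18) + (-10) + (-2) + (-9) + (-18) = -57
Signed area = Σ/2 = -28.5 (negative ⇒ clockwise traversal).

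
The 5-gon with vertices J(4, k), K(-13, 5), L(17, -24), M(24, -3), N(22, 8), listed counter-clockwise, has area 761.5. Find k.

15

The doubled signed area Σ (x_i y_{i+1} − x_{i+1} y_i) is linear in k.
With k=0 it equals 998; the coefficient of k is 35 (from the two edges through J).
So 35·k + 998 = 2·761.5 = 1523 ⇒ k = 15.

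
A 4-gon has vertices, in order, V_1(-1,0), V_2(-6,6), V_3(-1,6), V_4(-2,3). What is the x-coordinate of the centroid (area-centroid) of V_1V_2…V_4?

-3

Apply the shoelace (surveyor's) formula. First the cross-terms c_i = x_i·y_{i+1} − x_{i+1}·y_i:
  -6, -30, 9, 3  ⇒  2A = -24, A = -12.
Then Σ (x_i + x_{i+1})·c_i = 216, so x̄ = 216 / (6·(-12)) = -3.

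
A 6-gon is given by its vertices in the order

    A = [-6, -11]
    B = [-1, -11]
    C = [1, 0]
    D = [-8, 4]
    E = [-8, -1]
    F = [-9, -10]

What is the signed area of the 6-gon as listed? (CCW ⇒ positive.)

Apply Gauss's area formula: 2A = Σ (x_i·y_{i+1} − x_{i+1}·y_i), indices taken mod 6.
Cross-terms: 55, 11, 4, 40, 71, 39  ⇒  Σ = 220
Signed area = Σ/2 = 110 (positive ⇒ counter-clockwise traversal).

110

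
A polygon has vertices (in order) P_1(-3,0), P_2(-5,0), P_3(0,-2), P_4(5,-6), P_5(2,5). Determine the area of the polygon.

36

Σ = (0) + (10) + (10) + (37) + (15) = 72
Area = |Σ|/2 = 36.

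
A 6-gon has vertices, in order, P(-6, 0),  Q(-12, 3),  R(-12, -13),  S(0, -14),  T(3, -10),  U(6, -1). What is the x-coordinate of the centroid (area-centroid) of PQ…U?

-629/145

Apply Gauss's area formula. First the cross-terms c_i = x_i·y_{i+1} − x_{i+1}·y_i:
  -18, 192, 168, 42, 57, -6  ⇒  2A = 435, A = 217.5.
Then Σ (x_i + x_{i+1})·c_i = -5661, so x̄ = -5661 / (6·217.5) = -629/145.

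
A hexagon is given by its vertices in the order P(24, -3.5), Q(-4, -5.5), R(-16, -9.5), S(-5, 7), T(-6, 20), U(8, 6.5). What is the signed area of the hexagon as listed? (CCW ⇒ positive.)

-398.25

Cross-terms: -146, -50, -159.5, -58, -199, -184  ⇒  Σ = -796.5
Signed area = Σ/2 = -398.25 (negative ⇒ clockwise traversal).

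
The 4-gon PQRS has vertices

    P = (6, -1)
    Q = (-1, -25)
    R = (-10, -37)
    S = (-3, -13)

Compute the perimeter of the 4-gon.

|PQ| = √((-7)² + (-24)²) = √625 = 25
|QR| = √((-9)² + (-12)²) = √225 = 15
|RS| = √((7)² + (24)²) = √625 = 25
|SP| = √((9)² + (12)²) = √225 = 15
Perimeter = 25 + 15 + 25 + 15 = 80.

80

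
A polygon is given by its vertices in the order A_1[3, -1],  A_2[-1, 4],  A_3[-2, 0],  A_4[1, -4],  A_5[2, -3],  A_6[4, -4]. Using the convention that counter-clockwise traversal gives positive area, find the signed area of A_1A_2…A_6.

22

Σ = (11) + (8) + (8) + (5) + (4) + (8) = 44
Signed area = Σ/2 = 22 (positive ⇒ counter-clockwise traversal).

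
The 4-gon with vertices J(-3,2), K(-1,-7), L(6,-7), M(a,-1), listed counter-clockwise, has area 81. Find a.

11

The doubled signed area Σ (x_i y_{i+1} − x_{i+1} y_i) is linear in a.
With a=0 it equals 63; the coefficient of a is 9 (from the two edges through M).
So 9·a + 63 = 2·81 = 162 ⇒ a = 11.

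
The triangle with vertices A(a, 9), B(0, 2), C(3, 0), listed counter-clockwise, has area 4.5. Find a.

The doubled signed area Σ (x_i y_{i+1} − x_{i+1} y_i) is linear in a.
With a=0 it equals 21; the coefficient of a is 2 (from the two edges through A).
So 2·a + 21 = 2·4.5 = 9 ⇒ a = -6.

-6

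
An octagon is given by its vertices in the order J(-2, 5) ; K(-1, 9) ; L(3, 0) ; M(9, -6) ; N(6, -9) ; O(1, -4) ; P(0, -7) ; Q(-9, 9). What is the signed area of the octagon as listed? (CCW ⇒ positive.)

Σ = (-13) + (-27) + (-18) + (-45) + (-15) + (-7) + (-63) + (-27) = -215
Signed area = Σ/2 = -107.5 (negative ⇒ clockwise traversal).

-107.5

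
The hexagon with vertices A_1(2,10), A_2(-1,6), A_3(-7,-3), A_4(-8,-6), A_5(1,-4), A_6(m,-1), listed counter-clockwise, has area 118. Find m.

The doubled signed area Σ (x_i y_{i+1} − x_{i+1} y_i) is linear in m.
With m=0 it equals 124; the coefficient of m is 14 (from the two edges through A_6).
So 14·m + 124 = 2·118 = 236 ⇒ m = 8.

8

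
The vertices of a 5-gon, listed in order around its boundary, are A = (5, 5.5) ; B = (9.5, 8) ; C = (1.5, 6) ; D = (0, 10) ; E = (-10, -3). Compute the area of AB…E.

53.875

Σ = (-12.25) + (45) + (15) + (100) + (-40) = 107.75
Area = |Σ|/2 = 53.875.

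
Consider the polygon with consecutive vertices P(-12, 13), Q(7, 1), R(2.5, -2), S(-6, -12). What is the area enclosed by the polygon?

Apply Gauss's area formula: 2A = Σ (x_i·y_{i+1} − x_{i+1}·y_i), indices taken mod 4.
Σ = (-103) + (-16.5) + (-42) + (-222) = -383.5
Area = |Σ|/2 = 191.75.

191.75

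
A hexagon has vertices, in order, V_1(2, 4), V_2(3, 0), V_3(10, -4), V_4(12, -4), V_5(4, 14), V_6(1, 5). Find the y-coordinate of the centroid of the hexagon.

51/14

Apply Gauss's area formula. First the cross-terms c_i = x_i·y_{i+1} − x_{i+1}·y_i:
  -12, -12, 8, 184, 6, -6  ⇒  2A = 168, A = 84.
Then Σ (y_i + y_{i+1})·c_i = 1836, so ȳ = 1836 / (6·84) = 51/14.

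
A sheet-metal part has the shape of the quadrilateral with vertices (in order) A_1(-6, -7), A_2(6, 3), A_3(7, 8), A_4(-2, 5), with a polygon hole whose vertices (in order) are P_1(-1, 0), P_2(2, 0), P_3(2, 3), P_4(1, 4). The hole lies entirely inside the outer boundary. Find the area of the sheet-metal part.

Outer boundary:
Apply Gauss's area formula: 2A = Σ (x_i·y_{i+1} − x_{i+1}·y_i), indices taken mod 4.
A_1→A_2: (-6)(3) − (6)(-7) = 24
A_2→A_3: (6)(8) − (7)(3) = 27
A_3→A_4: (7)(5) − (-2)(8) = 51
A_4→A_1: (-2)(-7) − (-6)(5) = 44
Σ = 146
Area = |Σ|/2 = 73.
Hole:
Apply the shoelace formula: 2A = Σ (x_i·y_{i+1} − x_{i+1}·y_i), indices taken mod 4.
P_1→P_2: (-1)(0) − (2)(0) = 0
P_2→P_3: (2)(3) − (2)(0) = 6
P_3→P_4: (2)(4) − (1)(3) = 5
P_4→P_1: (1)(0) − (-1)(4) = 4
Σ = 15
Area = |Σ|/2 = 7.5.
Net area = 73 − 7.5 = 65.5.

65.5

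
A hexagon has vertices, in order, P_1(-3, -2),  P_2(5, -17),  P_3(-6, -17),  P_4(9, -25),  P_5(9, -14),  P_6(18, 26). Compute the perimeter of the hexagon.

|P_1P_2| = √((8)² + (-15)²) = √289 = 17
|P_2P_3| = √((-11)² + (0)²) = √121 = 11
|P_3P_4| = √((15)² + (-8)²) = √289 = 17
|P_4P_5| = √((0)² + (11)²) = √121 = 11
|P_5P_6| = √((9)² + (40)²) = √1681 = 41
|P_6P_1| = √((-21)² + (-28)²) = √1225 = 35
Perimeter = 17 + 11 + 17 + 11 + 41 + 35 = 132.

132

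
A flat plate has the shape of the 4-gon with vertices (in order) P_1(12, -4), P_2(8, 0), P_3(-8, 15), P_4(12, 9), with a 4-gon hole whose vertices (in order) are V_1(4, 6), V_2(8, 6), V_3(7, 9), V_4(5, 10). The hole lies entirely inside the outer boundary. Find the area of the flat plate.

Outer boundary:
Apply Gauss's area formula: 2A = Σ (x_i·y_{i+1} − x_{i+1}·y_i), indices taken mod 4.
Σ = (32) + (120) + (-252) + (-156) = -256
Area = |Σ|/2 = 128.
Hole:
Apply the surveyor's formula: 2A = Σ (x_i·y_{i+1} − x_{i+1}·y_i), indices taken mod 4.
Σ = (-24) + (30) + (25) + (-10) = 21
Area = |Σ|/2 = 10.5.
Net area = 128 − 10.5 = 117.5.

117.5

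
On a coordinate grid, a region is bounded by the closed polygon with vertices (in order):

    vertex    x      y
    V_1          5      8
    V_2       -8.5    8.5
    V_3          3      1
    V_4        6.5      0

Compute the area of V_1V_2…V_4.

61

Apply the shoelace (surveyor's) formula: 2A = Σ (x_i·y_{i+1} − x_{i+1}·y_i), indices taken mod 4.
V_1→V_2: (5)(8.5) − (-8.5)(8) = 110.5
V_2→V_3: (-8.5)(1) − (3)(8.5) = -34
V_3→V_4: (3)(0) − (6.5)(1) = -6.5
V_4→V_1: (6.5)(8) − (5)(0) = 52
Σ = 122
Area = |Σ|/2 = 61.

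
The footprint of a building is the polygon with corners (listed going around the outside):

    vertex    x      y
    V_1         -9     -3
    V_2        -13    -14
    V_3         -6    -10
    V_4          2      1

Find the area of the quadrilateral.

75

Apply the shoelace formula: 2A = Σ (x_i·y_{i+1} − x_{i+1}·y_i), indices taken mod 4.
Cross-terms: 87, 46, 14, 3  ⇒  Σ = 150
Area = |Σ|/2 = 75.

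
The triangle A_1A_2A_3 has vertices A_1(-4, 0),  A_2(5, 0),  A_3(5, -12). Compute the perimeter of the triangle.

|A_1A_2| = √((9)² + (0)²) = √81 = 9
|A_2A_3| = √((0)² + (-12)²) = √144 = 12
|A_3A_1| = √((-9)² + (12)²) = √225 = 15
Perimeter = 9 + 12 + 15 = 36.

36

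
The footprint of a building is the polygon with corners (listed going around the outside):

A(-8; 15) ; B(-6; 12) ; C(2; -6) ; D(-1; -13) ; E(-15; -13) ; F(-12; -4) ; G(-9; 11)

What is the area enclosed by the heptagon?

Apply the shoelace (surveyor's) formula: 2A = Σ (x_i·y_{i+1} − x_{i+1}·y_i), indices taken mod 7.
A→B: (-8)(12) − (-6)(15) = -6
B→C: (-6)(-6) − (2)(12) = 12
C→D: (2)(-13) − (-1)(-6) = -32
D→E: (-1)(-13) − (-15)(-13) = -182
E→F: (-15)(-4) − (-12)(-13) = -96
F→G: (-12)(11) − (-9)(-4) = -168
G→A: (-9)(15) − (-8)(11) = -47
Σ = -519
Area = |Σ|/2 = 259.5.

259.5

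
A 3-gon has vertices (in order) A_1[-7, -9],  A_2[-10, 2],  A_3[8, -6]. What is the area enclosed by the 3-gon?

87

Σ = (-104) + (44) + (-114) = -174
Area = |Σ|/2 = 87.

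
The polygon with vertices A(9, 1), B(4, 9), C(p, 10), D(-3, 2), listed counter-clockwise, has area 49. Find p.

4

The doubled signed area Σ (x_i y_{i+1} − x_{i+1} y_i) is linear in p.
With p=0 it equals 126; the coefficient of p is -7 (from the two edges through C).
So -7·p + 126 = 2·49 = 98 ⇒ p = 4.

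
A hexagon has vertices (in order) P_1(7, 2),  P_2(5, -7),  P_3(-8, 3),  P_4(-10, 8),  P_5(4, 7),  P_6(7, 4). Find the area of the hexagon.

P_1→P_2: (7)(-7) − (5)(2) = -59
P_2→P_3: (5)(3) − (-8)(-7) = -41
P_3→P_4: (-8)(8) − (-10)(3) = -34
P_4→P_5: (-10)(7) − (4)(8) = -102
P_5→P_6: (4)(4) − (7)(7) = -33
P_6→P_1: (7)(2) − (7)(4) = -14
Σ = -283
Area = |Σ|/2 = 141.5.

141.5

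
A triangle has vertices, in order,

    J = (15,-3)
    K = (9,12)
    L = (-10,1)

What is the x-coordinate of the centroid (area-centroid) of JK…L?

Apply the shoelace formula. First the cross-terms c_i = x_i·y_{i+1} − x_{i+1}·y_i:
  207, 129, 15  ⇒  2A = 351, A = 175.5.
Then Σ (x_i + x_{i+1})·c_i = 4914, so x̄ = 4914 / (6·175.5) = 14/3.

14/3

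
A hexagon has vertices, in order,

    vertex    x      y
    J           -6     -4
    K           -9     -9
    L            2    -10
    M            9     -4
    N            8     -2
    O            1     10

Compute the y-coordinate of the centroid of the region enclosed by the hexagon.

-421/180

Apply the shoelace formula. First the cross-terms c_i = x_i·y_{i+1} − x_{i+1}·y_i:
  18, 108, 82, 14, 82, 56  ⇒  2A = 360, A = 180.
Then Σ (y_i + y_{i+1})·c_i = -2526, so ȳ = -2526 / (6·180) = -421/180.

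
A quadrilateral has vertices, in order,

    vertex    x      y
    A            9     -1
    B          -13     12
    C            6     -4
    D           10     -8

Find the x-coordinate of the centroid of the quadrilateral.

90/43

Apply the shoelace (surveyor's) formula. First the cross-terms c_i = x_i·y_{i+1} − x_{i+1}·y_i:
  95, -20, -8, 62  ⇒  2A = 129, A = 64.5.
Then Σ (x_i + x_{i+1})·c_i = 810, so x̄ = 810 / (6·64.5) = 90/43.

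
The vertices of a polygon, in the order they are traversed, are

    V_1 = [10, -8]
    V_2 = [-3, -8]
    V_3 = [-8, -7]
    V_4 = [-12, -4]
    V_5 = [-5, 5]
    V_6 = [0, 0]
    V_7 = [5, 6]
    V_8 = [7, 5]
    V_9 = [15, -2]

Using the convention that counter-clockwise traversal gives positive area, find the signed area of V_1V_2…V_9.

Apply Gauss's area formula: 2A = Σ (x_i·y_{i+1} − x_{i+1}·y_i), indices taken mod 9.
Cross-terms: -104, -43, -52, -80, 0, 0, -17, -89, -100  ⇒  Σ = -485
Signed area = Σ/2 = -242.5 (negative ⇒ clockwise traversal).

-242.5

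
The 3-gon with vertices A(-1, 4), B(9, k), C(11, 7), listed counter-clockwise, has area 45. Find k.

Write out the shoelace sum; only the two edges meeting at B involve k:
2·Area = [((-1)·k − 9·4) + (9·7 − 11·k)] + 51
       = -12·k + 78 = 90
⇒ k = -1.

-1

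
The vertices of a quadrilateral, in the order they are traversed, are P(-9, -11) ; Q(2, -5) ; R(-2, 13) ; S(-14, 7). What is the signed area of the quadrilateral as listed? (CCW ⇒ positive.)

Apply the surveyor's formula: 2A = Σ (x_i·y_{i+1} − x_{i+1}·y_i), indices taken mod 4.
Cross-terms: 67, 16, 168, 217  ⇒  Σ = 468
Signed area = Σ/2 = 234 (positive ⇒ counter-clockwise traversal).

234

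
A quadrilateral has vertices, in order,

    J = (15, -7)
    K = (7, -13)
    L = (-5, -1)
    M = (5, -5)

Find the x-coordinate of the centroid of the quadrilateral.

213/37

Apply the surveyor's formula. First the cross-terms c_i = x_i·y_{i+1} − x_{i+1}·y_i:
  -146, -72, 30, 40  ⇒  2A = -148, A = -74.
Then Σ (x_i + x_{i+1})·c_i = -2556, so x̄ = -2556 / (6·(-74)) = 213/37.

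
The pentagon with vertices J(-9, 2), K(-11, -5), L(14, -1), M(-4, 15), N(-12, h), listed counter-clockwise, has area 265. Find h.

Write out the shoelace sum; only the two edges meeting at N involve h:
2·Area = [((-4)·h − (-12)·15) + ((-12)·2 − (-9)·h)] + 354
       = 5·h + 510 = 530
⇒ h = 4.

4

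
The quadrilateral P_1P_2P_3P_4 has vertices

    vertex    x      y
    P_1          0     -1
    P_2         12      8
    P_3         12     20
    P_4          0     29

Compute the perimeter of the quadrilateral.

72

|P_1P_2| = √((12)² + (9)²) = √225 = 15
|P_2P_3| = √((0)² + (12)²) = √144 = 12
|P_3P_4| = √((-12)² + (9)²) = √225 = 15
|P_4P_1| = √((0)² + (-30)²) = √900 = 30
Perimeter = 15 + 12 + 15 + 30 = 72.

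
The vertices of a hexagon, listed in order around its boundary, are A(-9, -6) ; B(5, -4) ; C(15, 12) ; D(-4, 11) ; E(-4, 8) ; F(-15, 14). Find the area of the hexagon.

345.5

Apply the surveyor's formula: 2A = Σ (x_i·y_{i+1} − x_{i+1}·y_i), indices taken mod 6.
Cross-terms: 66, 120, 213, 12, 64, 216  ⇒  Σ = 691
Area = |Σ|/2 = 345.5.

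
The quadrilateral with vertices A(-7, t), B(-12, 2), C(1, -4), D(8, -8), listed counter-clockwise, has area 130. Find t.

13

The doubled signed area Σ (x_i y_{i+1} − x_{i+1} y_i) is linear in t.
With t=0 it equals 0; the coefficient of t is 20 (from the two edges through A).
So 20·t + 0 = 2·130 = 260 ⇒ t = 13.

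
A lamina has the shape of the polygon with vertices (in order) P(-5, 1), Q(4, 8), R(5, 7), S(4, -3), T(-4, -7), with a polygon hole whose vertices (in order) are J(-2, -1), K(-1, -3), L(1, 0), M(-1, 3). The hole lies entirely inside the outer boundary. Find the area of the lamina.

Outer boundary:
Apply the shoelace formula: 2A = Σ (x_i·y_{i+1} − x_{i+1}·y_i), indices taken mod 5.
Cross-terms: -44, -12, -43, -40, -39  ⇒  Σ = -178
Area = |Σ|/2 = 89.
Hole:
Apply Gauss's area formula: 2A = Σ (x_i·y_{i+1} − x_{i+1}·y_i), indices taken mod 4.
Σ = (5) + (3) + (3) + (7) = 18
Area = |Σ|/2 = 9.
Net area = 89 − 9 = 80.

80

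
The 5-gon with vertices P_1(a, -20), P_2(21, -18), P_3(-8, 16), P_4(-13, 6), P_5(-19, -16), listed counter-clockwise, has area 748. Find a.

-11

The doubled signed area Σ (x_i y_{i+1} − x_{i+1} y_i) is linear in a.
With a=0 it equals 1474; the coefficient of a is -2 (from the two edges through P_1).
So -2·a + 1474 = 2·748 = 1496 ⇒ a = -11.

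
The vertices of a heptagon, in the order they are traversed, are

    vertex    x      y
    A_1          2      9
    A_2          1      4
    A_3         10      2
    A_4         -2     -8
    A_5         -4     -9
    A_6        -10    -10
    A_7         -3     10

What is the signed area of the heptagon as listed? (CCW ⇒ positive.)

Apply the surveyor's formula: 2A = Σ (x_i·y_{i+1} − x_{i+1}·y_i), indices taken mod 7.
Σ = (-1) + (-38) + (-76) + (-14) + (-50) + (-130) + (-47) = -356
Signed area = Σ/2 = -178 (negative ⇒ clockwise traversal).

-178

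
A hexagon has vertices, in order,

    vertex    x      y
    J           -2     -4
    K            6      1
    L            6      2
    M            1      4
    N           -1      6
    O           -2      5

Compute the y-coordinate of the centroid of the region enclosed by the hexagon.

Apply the shoelace (surveyor's) formula. First the cross-terms c_i = x_i·y_{i+1} − x_{i+1}·y_i:
  22, 6, 22, 10, 7, 18  ⇒  2A = 85, A = 42.5.
Then Σ (y_i + y_{i+1})·c_i = 279, so ȳ = 279 / (6·42.5) = 93/85.

93/85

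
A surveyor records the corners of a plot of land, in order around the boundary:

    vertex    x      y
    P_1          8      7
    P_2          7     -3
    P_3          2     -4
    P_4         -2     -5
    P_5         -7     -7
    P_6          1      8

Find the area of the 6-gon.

120

P_1→P_2: (8)(-3) − (7)(7) = -73
P_2→P_3: (7)(-4) − (2)(-3) = -22
P_3→P_4: (2)(-5) − (-2)(-4) = -18
P_4→P_5: (-2)(-7) − (-7)(-5) = -21
P_5→P_6: (-7)(8) − (1)(-7) = -49
P_6→P_1: (1)(7) − (8)(8) = -57
Σ = -240
Area = |Σ|/2 = 120.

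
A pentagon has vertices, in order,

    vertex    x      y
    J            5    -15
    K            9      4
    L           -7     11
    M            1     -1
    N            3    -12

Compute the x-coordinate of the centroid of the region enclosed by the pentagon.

211/71

Apply the surveyor's formula. First the cross-terms c_i = x_i·y_{i+1} − x_{i+1}·y_i:
  155, 127, -4, -9, 15  ⇒  2A = 284, A = 142.
Then Σ (x_i + x_{i+1})·c_i = 2532, so x̄ = 2532 / (6·142) = 211/71.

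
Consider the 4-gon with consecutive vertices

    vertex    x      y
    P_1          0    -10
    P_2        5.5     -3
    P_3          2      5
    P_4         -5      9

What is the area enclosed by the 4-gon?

90.75

Apply Gauss's area formula: 2A = Σ (x_i·y_{i+1} − x_{i+1}·y_i), indices taken mod 4.
P_1→P_2: (0)(-3) − (5.5)(-10) = 55
P_2→P_3: (5.5)(5) − (2)(-3) = 33.5
P_3→P_4: (2)(9) − (-5)(5) = 43
P_4→P_1: (-5)(-10) − (0)(9) = 50
Σ = 181.5
Area = |Σ|/2 = 90.75.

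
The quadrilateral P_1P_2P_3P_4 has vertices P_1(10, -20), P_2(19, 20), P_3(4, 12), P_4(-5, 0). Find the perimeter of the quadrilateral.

|P_1P_2| = √((9)² + (40)²) = √1681 = 41
|P_2P_3| = √((-15)² + (-8)²) = √289 = 17
|P_3P_4| = √((-9)² + (-12)²) = √225 = 15
|P_4P_1| = √((15)² + (-20)²) = √625 = 25
Perimeter = 41 + 17 + 15 + 25 = 98.

98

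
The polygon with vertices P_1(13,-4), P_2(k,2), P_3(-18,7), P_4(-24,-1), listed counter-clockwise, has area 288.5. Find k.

Write out the shoelace sum; only the two edges meeting at P_2 involve k:
2·Area = [(13·2 − k·(-4)) + (k·7 − (-18)·2)] + 295
       = 11·k + 357 = 577
⇒ k = 20.

20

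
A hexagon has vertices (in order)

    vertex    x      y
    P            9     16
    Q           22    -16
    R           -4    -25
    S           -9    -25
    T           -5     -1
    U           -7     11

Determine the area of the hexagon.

812

Apply the surveyor's formula: 2A = Σ (x_i·y_{i+1} − x_{i+1}·y_i), indices taken mod 6.
Cross-terms: -496, -614, -125, -116, -62, -211  ⇒  Σ = -1624
Area = |Σ|/2 = 812.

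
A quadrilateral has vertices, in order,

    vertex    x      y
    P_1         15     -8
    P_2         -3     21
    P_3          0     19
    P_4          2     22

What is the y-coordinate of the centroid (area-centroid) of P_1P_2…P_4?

Apply the shoelace formula. First the cross-terms c_i = x_i·y_{i+1} − x_{i+1}·y_i:
  291, -57, -38, -346  ⇒  2A = -150, A = -75.
Then Σ (y_i + y_{i+1})·c_i = -4899, so ȳ = -4899 / (6·(-75)) = 1633/150.

1633/150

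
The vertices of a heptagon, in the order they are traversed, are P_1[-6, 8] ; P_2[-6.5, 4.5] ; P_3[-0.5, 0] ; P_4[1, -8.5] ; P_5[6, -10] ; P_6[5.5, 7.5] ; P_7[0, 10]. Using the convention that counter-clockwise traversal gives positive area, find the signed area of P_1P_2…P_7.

Σ = (25) + (2.25) + (4.25) + (41) + (100) + (55) + (60) = 287.5
Signed area = Σ/2 = 143.75 (positive ⇒ counter-clockwise traversal).

143.75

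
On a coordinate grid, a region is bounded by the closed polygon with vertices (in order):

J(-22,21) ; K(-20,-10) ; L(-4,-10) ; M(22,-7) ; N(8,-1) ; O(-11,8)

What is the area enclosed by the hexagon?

540

Cross-terms: 640, 160, 248, 34, 53, -55  ⇒  Σ = 1080
Area = |Σ|/2 = 540.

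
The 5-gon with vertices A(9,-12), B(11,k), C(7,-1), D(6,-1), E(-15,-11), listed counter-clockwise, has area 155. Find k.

-4

Write out the shoelace sum; only the two edges meeting at B involve k:
2·Area = [(9·k − 11·(-12)) + (11·(-1) − 7·k)] + 197
       = 2·k + 318 = 310
⇒ k = -4.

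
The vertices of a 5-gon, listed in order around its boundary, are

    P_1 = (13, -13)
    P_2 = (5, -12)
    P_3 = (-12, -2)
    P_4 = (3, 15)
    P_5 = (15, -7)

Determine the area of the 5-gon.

384.5

Apply the surveyor's formula: 2A = Σ (x_i·y_{i+1} − x_{i+1}·y_i), indices taken mod 5.
Cross-terms: -91, -154, -174, -246, -104  ⇒  Σ = -769
Area = |Σ|/2 = 384.5.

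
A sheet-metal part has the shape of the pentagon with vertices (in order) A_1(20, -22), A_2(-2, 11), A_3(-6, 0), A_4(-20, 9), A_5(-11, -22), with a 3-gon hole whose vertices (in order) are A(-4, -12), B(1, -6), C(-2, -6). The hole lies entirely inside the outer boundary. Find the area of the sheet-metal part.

Outer boundary:
Σ = (176) + (66) + (-54) + (539) + (682) = 1409
Area = |Σ|/2 = 704.5.
Hole:
Cross-terms: 36, -18, 0  ⇒  Σ = 18
Area = |Σ|/2 = 9.
Net area = 704.5 − 9 = 695.5.

695.5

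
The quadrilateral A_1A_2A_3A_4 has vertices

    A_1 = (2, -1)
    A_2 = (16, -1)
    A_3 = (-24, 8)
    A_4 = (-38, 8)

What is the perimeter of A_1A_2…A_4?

110

|A_1A_2| = √((14)² + (0)²) = √196 = 14
|A_2A_3| = √((-40)² + (9)²) = √1681 = 41
|A_3A_4| = √((-14)² + (0)²) = √196 = 14
|A_4A_1| = √((40)² + (-9)²) = √1681 = 41
Perimeter = 14 + 41 + 14 + 41 = 110.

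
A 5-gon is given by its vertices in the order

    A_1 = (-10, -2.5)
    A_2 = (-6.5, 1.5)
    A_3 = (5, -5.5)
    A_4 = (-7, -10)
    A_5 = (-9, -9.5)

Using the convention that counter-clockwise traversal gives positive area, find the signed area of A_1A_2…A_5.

Σ = (-31.25) + (28.25) + (-88.5) + (-23.5) + (-72.5) = -187.5
Signed area = Σ/2 = -93.75 (negative ⇒ clockwise traversal).

-93.75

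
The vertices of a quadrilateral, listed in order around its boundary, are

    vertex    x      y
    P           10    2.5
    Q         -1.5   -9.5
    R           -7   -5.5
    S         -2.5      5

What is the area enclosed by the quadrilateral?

Apply the surveyor's formula: 2A = Σ (x_i·y_{i+1} − x_{i+1}·y_i), indices taken mod 4.
Σ = (-91.25) + (-58.25) + (-48.75) + (-56.25) = -254.5
Area = |Σ|/2 = 127.25.

127.25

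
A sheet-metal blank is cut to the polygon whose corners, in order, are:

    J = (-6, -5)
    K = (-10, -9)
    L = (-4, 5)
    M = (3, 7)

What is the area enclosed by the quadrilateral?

49

Cross-terms: 4, -86, -43, 27  ⇒  Σ = -98
Area = |Σ|/2 = 49.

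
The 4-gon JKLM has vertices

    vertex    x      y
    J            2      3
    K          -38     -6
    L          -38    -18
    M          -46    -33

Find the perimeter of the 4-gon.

130

|JK| = √((-40)² + (-9)²) = √1681 = 41
|KL| = √((0)² + (-12)²) = √144 = 12
|LM| = √((-8)² + (-15)²) = √289 = 17
|MJ| = √((48)² + (36)²) = √3600 = 60
Perimeter = 41 + 12 + 17 + 60 = 130.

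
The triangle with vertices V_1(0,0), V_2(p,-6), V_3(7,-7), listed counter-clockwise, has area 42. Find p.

The doubled signed area Σ (x_i y_{i+1} − x_{i+1} y_i) is linear in p.
With p=0 it equals 42; the coefficient of p is -7 (from the two edges through V_2).
So -7·p + 42 = 2·42 = 84 ⇒ p = -6.

-6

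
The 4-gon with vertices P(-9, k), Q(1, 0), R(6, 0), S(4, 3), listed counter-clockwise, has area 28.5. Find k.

The doubled signed area Σ (x_i y_{i+1} − x_{i+1} y_i) is linear in k.
With k=0 it equals 45; the coefficient of k is 3 (from the two edges through P).
So 3·k + 45 = 2·28.5 = 57 ⇒ k = 4.

4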